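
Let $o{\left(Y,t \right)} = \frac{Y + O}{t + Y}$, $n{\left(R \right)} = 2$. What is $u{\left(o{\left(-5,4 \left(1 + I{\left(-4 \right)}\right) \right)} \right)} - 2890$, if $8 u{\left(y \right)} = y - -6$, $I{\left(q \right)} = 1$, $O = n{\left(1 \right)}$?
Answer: $- \frac{23115}{8} \approx -2889.4$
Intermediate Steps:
$O = 2$
$o{\left(Y,t \right)} = \frac{2 + Y}{Y + t}$ ($o{\left(Y,t \right)} = \frac{Y + 2}{t + Y} = \frac{2 + Y}{Y + t}$)
$u{\left(y \right)} = \frac{3}{4} + \frac{y}{8}$ ($u{\left(y \right)} = \frac{y - -6}{8} = \frac{y + 6}{8} = \frac{6 + y}{8} = \frac{3}{4} + \frac{y}{8}$)
$u{\left(o{\left(-5,4 \left(1 + I{\left(-4 \right)}\right) \right)} \right)} - 2890 = \left(\frac{3}{4} + \frac{\frac{1}{-5 + 4 \left(1 + 1\right)} \left(2 - 5\right)}{8}\right) - 2890 = \left(\frac{3}{4} + \frac{\frac{1}{-5 + 4 \cdot 2} \left(-3\right)}{8}\right) - 2890 = \left(\frac{3}{4} + \frac{\frac{1}{-5 + 8} \left(-3\right)}{8}\right) - 2890 = \left(\frac{3}{4} + \frac{\frac{1}{3} \left(-3\right)}{8}\right) - 2890 = \left(\frac{3}{4} + \frac{1}{8} \left(-1\right)\right) - 2890 = \left(\frac{3}{4} - \frac{1}{8}\right) - 2890 = \frac{5}{8} - 2890 = - \frac{23115}{8}$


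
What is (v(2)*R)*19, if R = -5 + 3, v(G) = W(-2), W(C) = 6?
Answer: -228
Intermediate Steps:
v(G) = 6
R = -2
(v(2)*R)*19 = (6*(-2))*19 = -12*19 = -228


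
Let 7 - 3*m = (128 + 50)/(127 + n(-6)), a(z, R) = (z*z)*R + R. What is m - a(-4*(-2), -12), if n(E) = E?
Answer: 94603/121 ≈ 781.84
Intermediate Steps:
a(z, R) = R + R*z² (a(z, R) = z²*R + R = R*z² + R = R + R*z²)
m = 223/121 (m = 7/3 - (128 + 50)/(3*(127 - 6)) = 7/3 - 178/(3*121) = 7/3 - ⅓*178/121 = 7/3 - 178/363 = 223/121 ≈ 1.8430)
m - a(-4*(-2), -12) = 223/121 - (-12)*(1 + (-4*(-2))²) = 223/121 - (-12)*(1 + 8²) = 223/121 - (-12)*(1 + 64) = 223/121 - (-12)*65 = 223/121 - 1*(-780) = 223/121 + 780 = 94603/121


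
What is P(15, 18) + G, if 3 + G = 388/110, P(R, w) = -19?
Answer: -1016/55 ≈ -18.473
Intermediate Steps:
G = 29/55 (G = -3 + 388/110 = -3 + 388*(1/110) = -3 + 194/55 = 29/55 ≈ 0.52727)
P(15, 18) + G = -19 + 29/55 = -1016/55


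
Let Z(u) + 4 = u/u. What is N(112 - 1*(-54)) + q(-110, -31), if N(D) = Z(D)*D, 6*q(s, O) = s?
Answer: -1549/3 ≈ -516.33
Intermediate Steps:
Z(u) = -3 (Z(u) = -4 + u/u = -4 + 1 = -3)
q(s, O) = s/6
N(D) = -3*D
N(112 - 1*(-54)) + q(-110, -31) = -3*(112 - 1*(-54)) + (⅙)*(-110) = -3*(112 + 54) - 55/3 = -3*166 - 55/3 = -498 - 55/3 = -1549/3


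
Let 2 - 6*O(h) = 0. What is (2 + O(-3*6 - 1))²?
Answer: 49/9 ≈ 5.4444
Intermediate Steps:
O(h) = ⅓ (O(h) = ⅓ - ⅙*0 = ⅓ + 0 = ⅓)
(2 + O(-3*6 - 1))² = (2 + ⅓)² = (7/3)² = 49/9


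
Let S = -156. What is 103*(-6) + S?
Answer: -774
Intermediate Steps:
103*(-6) + S = 103*(-6) - 156 = -618 - 156 = -774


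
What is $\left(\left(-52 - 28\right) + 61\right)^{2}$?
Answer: $361$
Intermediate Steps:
$\left(\left(-52 - 28\right) + 61\right)^{2} = \left(-80 + 61\right)^{2} = \left(-19\right)^{2} = 361$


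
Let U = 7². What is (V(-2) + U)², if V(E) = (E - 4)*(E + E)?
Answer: 5329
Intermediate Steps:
U = 49
V(E) = 2*E*(-4 + E) (V(E) = (-4 + E)*(2*E) = 2*E*(-4 + E))
(V(-2) + U)² = (2*(-2)*(-4 - 2) + 49)² = (2*(-2)*(-6) + 49)² = (24 + 49)² = 73² = 5329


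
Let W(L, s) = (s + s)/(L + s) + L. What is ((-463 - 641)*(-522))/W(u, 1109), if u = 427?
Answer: 442589184/329045 ≈ 1345.1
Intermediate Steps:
W(L, s) = L + 2*s/(L + s) (W(L, s) = (2*s)/(L + s) + L = 2*s/(L + s) + L = L + 2*s/(L + s))
((-463 - 641)*(-522))/W(u, 1109) = ((-463 - 641)*(-522))/(((427² + 2*1109 + 427*1109)/(427 + 1109))) = (-1104*(-522))/(((182329 + 2218 + 473543)/1536)) = 576288/(((1/1536)*658090)) = 576288/(329045/768) = 576288*(768/329045) = 442589184/329045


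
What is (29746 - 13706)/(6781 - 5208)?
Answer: 16040/1573 ≈ 10.197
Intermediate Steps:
(29746 - 13706)/(6781 - 5208) = 16040/1573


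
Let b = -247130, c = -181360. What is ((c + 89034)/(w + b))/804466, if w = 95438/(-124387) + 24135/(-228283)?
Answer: 100832198637071/217125041202508241189 ≈ 4.6440e-7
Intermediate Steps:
w = -24788953199/28395437521 (w = 95438*(-1/124387) + 24135*(-1/228283) = -95438/124387 - 24135/228283 = -24788953199/28395437521 ≈ -0.87299)
((c + 89034)/(w + b))/804466 = ((-181360 + 89034)/(-24788953199/28395437521 - 247130))/804466 = -92326/(-7017389263517929/28395437521)*(1/804466) = -92326*(-28395437521/7017389263517929)*(1/804466) = (2621637164563846/7017389263517929)*(1/804466) = 100832198637071/217125041202508241189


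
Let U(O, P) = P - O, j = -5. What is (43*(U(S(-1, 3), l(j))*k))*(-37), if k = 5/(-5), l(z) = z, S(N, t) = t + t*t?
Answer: -27047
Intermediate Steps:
S(N, t) = t + t**2
k = -1 (k = 5*(-1/5) = -1)
(43*(U(S(-1, 3), l(j))*k))*(-37) = (43*((-5 - 3*(1 + 3))*(-1)))*(-37) = (43*((-5 - 3*4)*(-1)))*(-37) = (43*((-5 - 1*12)*(-1)))*(-37) = (43*((-5 - 12)*(-1)))*(-37) = (43*(-17*(-1)))*(-37) = (43*17)*(-37) = 731*(-37) = -27047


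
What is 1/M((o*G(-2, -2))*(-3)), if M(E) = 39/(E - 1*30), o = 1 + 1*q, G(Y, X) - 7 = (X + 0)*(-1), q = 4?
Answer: -55/13 ≈ -4.2308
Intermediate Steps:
G(Y, X) = 7 - X (G(Y, X) = 7 + (X + 0)*(-1) = 7 + X*(-1) = 7 - X)
o = 5 (o = 1 + 1*4 = 1 + 4 = 5)
M(E) = 39/(-30 + E) (M(E) = 39/(E - 30) = 39/(-30 + E))
1/M((o*G(-2, -2))*(-3)) = 1/(39/(-30 + (5*(7 - 1*(-2)))*(-3))) = 1/(39/(-30 + (5*(7 + 2))*(-3))) = 1/(39/(-30 + (5*9)*(-3))) = 1/(39/(-30 + 45*(-3))) = 1/(39/(-30 - 135)) = 1/(39/(-165)) = 1/(39*(-1/165)) = 1/(-13/55) = -55/13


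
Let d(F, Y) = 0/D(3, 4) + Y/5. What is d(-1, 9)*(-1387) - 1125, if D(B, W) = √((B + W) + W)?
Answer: -18108/5 ≈ -3621.6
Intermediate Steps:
D(B, W) = √(B + 2*W)
d(F, Y) = Y/5 (d(F, Y) = 0/(√(3 + 2*4)) + Y/5 = 0/(√(3 + 8)) + Y*(⅕) = 0/(√11) + Y/5 = 0*(√11/11) + Y/5 = 0 + Y/5 = Y/5)
d(-1, 9)*(-1387) - 1125 = ((⅕)*9)*(-1387) - 1125 = (9/5)*(-1387) - 1125 = -12483/5 - 1125 = -18108/5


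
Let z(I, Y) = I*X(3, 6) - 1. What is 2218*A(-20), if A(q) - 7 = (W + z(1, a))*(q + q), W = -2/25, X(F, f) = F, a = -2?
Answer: -774082/5 ≈ -1.5482e+5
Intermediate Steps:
z(I, Y) = -1 + 3*I (z(I, Y) = I*3 - 1 = 3*I - 1 = -1 + 3*I)
W = -2/25 (W = -2*1/25 = -2/25 ≈ -0.080000)
A(q) = 7 + 96*q/25 (A(q) = 7 + (-2/25 + (-1 + 3*1))*(q + q) = 7 + (-2/25 + (-1 + 3))*(2*q) = 7 + (-2/25 + 2)*(2*q) = 7 + 48*(2*q)/25 = 7 + 96*q/25)
2218*A(-20) = 2218*(7 + (96/25)*(-20)) = 2218*(7 - 384/5) = 2218*(-349/5) = -774082/5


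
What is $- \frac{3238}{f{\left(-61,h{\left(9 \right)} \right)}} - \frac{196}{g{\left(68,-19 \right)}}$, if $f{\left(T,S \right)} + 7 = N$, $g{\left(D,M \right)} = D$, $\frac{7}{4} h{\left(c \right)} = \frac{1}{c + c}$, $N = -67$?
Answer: $\frac{25710}{629} \approx 40.874$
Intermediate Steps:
$h{\left(c \right)} = \frac{2}{7 c}$ ($h{\left(c \right)} = \frac{4}{7 \left(c + c\right)} = \frac{4}{7 \cdot 2 c} = \frac{4 \frac{1}{2 c}}{7} = \frac{2}{7 c}$)
$f{\left(T,S \right)} = -74$ ($f{\left(T,S \right)} = -7 - 67 = -74$)
$- \frac{3238}{f{\left(-61,h{\left(9 \right)} \right)}} - \frac{196}{g{\left(68,-19 \right)}} = - \frac{3238}{-74} - \frac{196}{68} = \left(-3238\right) \left(- \frac{1}{74}\right) - \frac{49}{17} = \frac{1619}{37} - \frac{49}{17} = \frac{25710}{629}$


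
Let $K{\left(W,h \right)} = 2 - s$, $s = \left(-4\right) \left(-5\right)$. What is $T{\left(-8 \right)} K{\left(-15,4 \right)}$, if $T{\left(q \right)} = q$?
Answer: $144$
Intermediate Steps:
$s = 20$
$K{\left(W,h \right)} = -18$ ($K{\left(W,h \right)} = 2 - 20 = -18$)
$T{\left(-8 \right)} K{\left(-15,4 \right)} = \left(-8\right) \left(-18\right) = 144$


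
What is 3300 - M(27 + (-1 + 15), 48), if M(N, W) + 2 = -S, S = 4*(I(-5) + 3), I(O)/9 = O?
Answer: 3134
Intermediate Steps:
I(O) = 9*O
S = -168 (S = 4*(9*(-5) + 3) = 4*(-45 + 3) = 4*(-42) = -168)
M(N, W) = 166 (M(N, W) = -2 - 1*(-168) = -2 + 168 = 166)
3300 - M(27 + (-1 + 15), 48) = 3300 - 1*166 = 3300 - 166 = 3134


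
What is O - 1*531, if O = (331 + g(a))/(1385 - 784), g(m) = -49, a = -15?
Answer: -318849/601 ≈ -530.53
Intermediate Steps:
O = 282/601 (O = (331 - 49)/(1385 - 784) = 282/601 ≈ 0.46922)
O - 1*531 = 282/601 - 1*531 = 282/601 - 531 = -318849/601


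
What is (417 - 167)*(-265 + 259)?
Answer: -1500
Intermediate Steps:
(417 - 167)*(-265 + 259) = 250*(-6) = -1500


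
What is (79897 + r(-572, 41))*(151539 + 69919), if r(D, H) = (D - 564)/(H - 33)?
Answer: 17662382790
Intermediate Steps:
r(D, H) = (-564 + D)/(-33 + H)
(79897 + r(-572, 41))*(151539 + 69919) = (79897 + (-564 - 572)/(-33 + 41))*(151539 + 69919) = (79897 - 1136/8)*221458 = (79897 + (⅛)*(-1136))*221458 = (79897 - 142)*221458 = 79755*221458 = 17662382790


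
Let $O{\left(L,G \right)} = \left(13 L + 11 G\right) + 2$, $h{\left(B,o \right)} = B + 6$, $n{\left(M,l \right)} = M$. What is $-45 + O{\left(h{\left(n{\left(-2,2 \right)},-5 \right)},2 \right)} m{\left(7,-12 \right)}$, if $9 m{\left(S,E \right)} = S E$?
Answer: $- \frac{2263}{3} \approx -754.33$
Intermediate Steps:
$m{\left(S,E \right)} = \frac{E S}{9}$ ($m{\left(S,E \right)} = \frac{S E}{9} = \frac{E S}{9}$)
$h{\left(B,o \right)} = 6 + B$
$O{\left(L,G \right)} = 2 + 11 G + 13 L$ ($O{\left(L,G \right)} = \left(11 G + 13 L\right) + 2 = 2 + 11 G + 13 L$)
$-45 + O{\left(h{\left(n{\left(-2,2 \right)},-5 \right)},2 \right)} m{\left(7,-12 \right)} = -45 + \left(2 + 11 \cdot 2 + 13 \left(6 - 2\right)\right) \frac{1}{9} \left(-12\right) 7 = -45 + \left(2 + 22 + 13 \cdot 4\right) \left(- \frac{28}{3}\right) = -45 + \left(2 + 22 + 52\right) \left(- \frac{28}{3}\right) = -45 + 76 \left(- \frac{28}{3}\right) = -45 - \frac{2128}{3} = - \frac{2263}{3}$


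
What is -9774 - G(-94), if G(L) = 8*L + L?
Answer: -8928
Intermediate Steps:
G(L) = 9*L
-9774 - G(-94) = -9774 - 9*(-94) = -9774 - 1*(-846) = -9774 + 846 = -8928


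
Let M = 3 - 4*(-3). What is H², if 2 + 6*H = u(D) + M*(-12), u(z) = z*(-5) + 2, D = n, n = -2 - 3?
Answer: 24025/36 ≈ 667.36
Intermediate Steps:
M = 15 (M = 3 + 12 = 15)
n = -5
D = -5
u(z) = 2 - 5*z (u(z) = -5*z + 2 = 2 - 5*z)
H = -155/6 (H = -⅓ + ((2 - 5*(-5)) + 15*(-12))/6 = -⅓ + ((2 + 25) - 180)/6 = -⅓ + (27 - 180)/6 = -⅓ + (⅙)*(-153) = -⅓ - 51/2 = -155/6 ≈ -25.833)
H² = (-155/6)² = 24025/36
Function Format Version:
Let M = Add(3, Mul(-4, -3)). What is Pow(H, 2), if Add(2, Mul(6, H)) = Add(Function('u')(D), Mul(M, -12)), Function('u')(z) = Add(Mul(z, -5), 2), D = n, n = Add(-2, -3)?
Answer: Rational(24025, 36) ≈ 667.36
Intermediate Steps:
M = 15 (M = Add(3, 12) = 15)
n = -5
D = -5
Function('u')(z) = Add(2, Mul(-5, z)) (Function('u')(z) = Add(Mul(-5, z), 2) = Add(2, Mul(-5, z)))
H = Rational(-155, 6) (H = Add(Rational(-1, 3), Mul(Rational(1, 6), Add(Add(2, Mul(-5, -5)), Mul(15, -12)))) = Add(Rational(-1, 3), Mul(Rational(1, 6), Add(Add(2, 25), -180))) = Add(Rational(-1, 3), Mul(Rational(1, 6), Add(27, -180))) = Add(Rational(-1, 3), Mul(Rational(1, 6), -153)) = Add(Rational(-1, 3), Rational(-51, 2)) = Rational(-155, 6) ≈ -25.833)
Pow(H, 2) = Pow(Rational(-155, 6), 2) = Rational(24025, 36)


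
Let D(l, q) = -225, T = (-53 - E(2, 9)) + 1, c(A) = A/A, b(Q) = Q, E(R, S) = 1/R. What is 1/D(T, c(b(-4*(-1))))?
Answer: -1/225 ≈ -0.0044444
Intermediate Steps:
E(R, S) = 1/R
c(A) = 1
T = -105/2 (T = (-53 - 1/2) + 1 = -107/2 + 1 = -105/2 ≈ -52.500)
1/D(T, c(b(-4*(-1)))) = 1/(-225) = -1/225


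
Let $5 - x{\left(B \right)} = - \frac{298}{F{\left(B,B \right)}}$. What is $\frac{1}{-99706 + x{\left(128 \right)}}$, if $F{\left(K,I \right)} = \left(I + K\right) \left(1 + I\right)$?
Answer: $- \frac{16512}{1646262763} \approx -1.003 \cdot 10^{-5}$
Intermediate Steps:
$F{\left(K,I \right)} = \left(1 + I\right) \left(I + K\right)$
$x{\left(B \right)} = 5 + \frac{298}{2 B + 2 B^{2}}$ ($x{\left(B \right)} = 5 - - \frac{298}{B + B + B^{2} + B B} = 5 - - \frac{298}{B + B + B^{2} + B^{2}} = 5 - - \frac{298}{2 B + 2 B^{2}} = 5 + \frac{298}{2 B + 2 B^{2}}$)
$\frac{1}{-99706 + x{\left(128 \right)}} = \frac{1}{-99706 + \frac{149 + 5 \cdot 128 + 5 \cdot 128^{2}}{128 \left(1 + 128\right)}} = \frac{1}{-99706 + \frac{149 + 640 + 5 \cdot 16384}{128 \cdot 129}} = \frac{1}{-99706 + \frac{1}{128} \cdot \frac{1}{129} \left(149 + 640 + 81920\right)} = \frac{1}{-99706 + \frac{1}{128} \cdot \frac{1}{129} \cdot 82709} = \frac{1}{-99706 + \frac{82709}{16512}} = \frac{1}{- \frac{1646262763}{16512}} = - \frac{16512}{1646262763}$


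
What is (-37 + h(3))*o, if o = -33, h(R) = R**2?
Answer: 924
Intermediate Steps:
(-37 + h(3))*o = (-37 + 3**2)*(-33) = (-37 + 9)*(-33) = -28*(-33) = 924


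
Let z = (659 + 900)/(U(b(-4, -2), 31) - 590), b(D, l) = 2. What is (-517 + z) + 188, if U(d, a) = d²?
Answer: -194353/586 ≈ -331.66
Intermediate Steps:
z = -1559/586 (z = (659 + 900)/(2² - 590) = 1559/(4 - 590) = 1559/(-586) = 1559*(-1/586) = -1559/586 ≈ -2.6604)
(-517 + z) + 188 = (-517 - 1559/586) + 188 = -304521/586 + 188 = -194353/586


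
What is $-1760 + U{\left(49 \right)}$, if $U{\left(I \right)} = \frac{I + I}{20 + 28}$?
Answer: $- \frac{42191}{24} \approx -1758.0$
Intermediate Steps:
$U{\left(I \right)} = \frac{I}{24}$ ($U{\left(I \right)} = \frac{2 I}{48} = 2 I \frac{1}{48} = \frac{I}{24}$)
$-1760 + U{\left(49 \right)} = -1760 + \frac{1}{24} \cdot 49 = -1760 + \frac{49}{24} = - \frac{42191}{24}$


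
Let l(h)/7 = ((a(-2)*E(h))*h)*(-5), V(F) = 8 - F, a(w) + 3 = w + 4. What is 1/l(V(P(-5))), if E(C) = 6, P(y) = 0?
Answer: 1/1680 ≈ 0.00059524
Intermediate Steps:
a(w) = 1 + w (a(w) = -3 + (w + 4) = -3 + (4 + w) = 1 + w)
l(h) = 210*h (l(h) = 7*((((1 - 2)*6)*h)*(-5)) = 7*(((-1*6)*h)*(-5)) = 7*(-6*h*(-5)) = 7*(30*h) = 210*h)
1/l(V(P(-5))) = 1/(210*(8 - 1*0)) = 1/(210*(8 + 0)) = 1/(210*8) = 1/1680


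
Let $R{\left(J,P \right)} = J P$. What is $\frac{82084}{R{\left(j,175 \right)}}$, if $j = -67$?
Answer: $- \frac{82084}{11725} \approx -7.0008$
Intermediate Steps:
$\frac{82084}{R{\left(j,175 \right)}} = \frac{82084}{\left(-67\right) 175} = \frac{82084}{-11725} = 82084 \left(- \frac{1}{11725}\right) = - \frac{82084}{11725}$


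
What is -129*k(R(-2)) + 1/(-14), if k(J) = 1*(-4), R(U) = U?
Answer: 7223/14 ≈ 515.93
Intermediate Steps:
k(J) = -4
-129*k(R(-2)) + 1/(-14) = -129*(-4) + 1/(-14) = 516 - 1/14 = 7223/14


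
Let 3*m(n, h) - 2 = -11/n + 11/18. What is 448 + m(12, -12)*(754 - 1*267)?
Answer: 78091/108 ≈ 723.06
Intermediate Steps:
m(n, h) = 47/54 - 11/(3*n) (m(n, h) = ⅔ + (-11/n + 11/18)/3 = ⅔ + (11/18 - 11/n)/3 = ⅔ + (11/54 - 11/(3*n)) = 47/54 - 11/(3*n))
448 + m(12, -12)*(754 - 1*267) = 448 + ((1/54)*(-198 + 47*12)/12)*(754 - 1*267) = 448 + ((1/54)*(1/12)*(-198 + 564))*(754 - 267) = 448 + ((1/54)*(1/12)*366)*487 = 448 + (61/108)*487 = 448 + 29707/108 = 78091/108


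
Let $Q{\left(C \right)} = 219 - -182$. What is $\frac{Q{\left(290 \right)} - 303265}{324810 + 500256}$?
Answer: $- \frac{151432}{412533} \approx -0.36708$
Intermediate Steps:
$Q{\left(C \right)} = 401$ ($Q{\left(C \right)} = 219 + 182 = 401$)
$\frac{Q{\left(290 \right)} - 303265}{324810 + 500256} = \frac{401 - 303265}{324810 + 500256} = - \frac{302864}{825066} = \left(-302864\right) \frac{1}{825066} = - \frac{151432}{412533}$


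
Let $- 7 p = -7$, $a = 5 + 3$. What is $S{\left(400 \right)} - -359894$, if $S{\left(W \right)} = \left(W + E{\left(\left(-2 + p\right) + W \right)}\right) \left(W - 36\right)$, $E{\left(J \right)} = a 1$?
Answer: $508406$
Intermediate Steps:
$a = 8$
$p = 1$ ($p = \left(- \frac{1}{7}\right) \left(-7\right) = 1$)
$E{\left(J \right)} = 8$ ($E{\left(J \right)} = 8 \cdot 1 = 8$)
$S{\left(W \right)} = \left(-36 + W\right) \left(8 + W\right)$ ($S{\left(W \right)} = \left(W + 8\right) \left(W - 36\right) = \left(8 + W\right) \left(-36 + W\right) = \left(-36 + W\right) \left(8 + W\right)$)
$S{\left(400 \right)} - -359894 = \left(-288 + 400^{2} - 11200\right) - -359894 = \left(-288 + 160000 - 11200\right) + 359894 = 148512 + 359894 = 508406$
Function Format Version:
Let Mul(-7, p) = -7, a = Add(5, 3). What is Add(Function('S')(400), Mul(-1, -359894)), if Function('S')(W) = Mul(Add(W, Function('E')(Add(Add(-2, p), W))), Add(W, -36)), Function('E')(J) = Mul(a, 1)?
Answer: 508406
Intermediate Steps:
a = 8
p = 1 (p = Mul(Rational(-1, 7), -7) = 1)
Function('E')(J) = 8 (Function('E')(J) = Mul(8, 1) = 8)
Function('S')(W) = Mul(Add(-36, W), Add(8, W)) (Function('S')(W) = Mul(Add(W, 8), Add(W, -36)) = Mul(Add(8, W), Add(-36, W)) = Mul(Add(-36, W), Add(8, W)))
Add(Function('S')(400), Mul(-1, -359894)) = Add(Add(-288, Pow(400, 2), Mul(-28, 400)), Mul(-1, -359894)) = Add(Add(-288, 160000, -11200), 359894) = Add(148512, 359894) = 508406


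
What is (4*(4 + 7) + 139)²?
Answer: 33489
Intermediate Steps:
(4*(4 + 7) + 139)² = (4*11 + 139)² = (44 + 139)² = 183² = 33489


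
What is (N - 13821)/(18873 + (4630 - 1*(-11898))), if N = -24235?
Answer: -38056/35401 ≈ -1.0750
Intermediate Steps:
(N - 13821)/(18873 + (4630 - 1*(-11898))) = (-24235 - 13821)/(18873 + (4630 - 1*(-11898))) = -38056/(18873 + (4630 + 11898)) = -38056/(18873 + 16528) = -38056/35401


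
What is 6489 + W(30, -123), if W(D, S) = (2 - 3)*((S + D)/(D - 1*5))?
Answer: 162318/25 ≈ 6492.7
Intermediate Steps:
W(D, S) = -(D + S)/(-5 + D) (W(D, S) = -(D + S)/(D - 5) = -(D + S)/(-5 + D))
6489 + W(30, -123) = 6489 + (-1*30 - 1*(-123))/(-5 + 30) = 6489 + (-30 + 123)/25 = 6489 + (1/25)*93 = 6489 + 93/25 = 162318/25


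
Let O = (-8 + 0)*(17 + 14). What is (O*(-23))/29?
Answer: 5704/29 ≈ 196.69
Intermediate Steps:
O = -248 (O = -8*31 = -248)
(O*(-23))/29 = -248*(-23)/29 = 5704*(1/29) = 5704/29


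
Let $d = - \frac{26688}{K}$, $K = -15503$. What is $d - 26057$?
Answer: $- \frac{403934983}{15503} \approx -26055.0$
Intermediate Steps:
$d = \frac{26688}{15503}$ ($d = - \frac{26688}{-15503} = \left(-26688\right) \left(- \frac{1}{15503}\right) = \frac{26688}{15503} \approx 1.7215$)
$d - 26057 = \frac{26688}{15503} - 26057 = - \frac{403934983}{15503}$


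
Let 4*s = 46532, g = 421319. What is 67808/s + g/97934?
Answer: 11541912599/1139266222 ≈ 10.131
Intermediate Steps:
s = 11633 (s = (¼)*46532 = 11633)
67808/s + g/97934 = 67808/11633 + 421319/97934 = 11541912599/1139266222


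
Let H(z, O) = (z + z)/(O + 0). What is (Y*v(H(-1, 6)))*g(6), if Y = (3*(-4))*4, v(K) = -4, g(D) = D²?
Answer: 6912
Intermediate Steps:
H(z, O) = 2*z/O (H(z, O) = (2*z)/O = 2*z/O)
Y = -48 (Y = -12*4 = -48)
(Y*v(H(-1, 6)))*g(6) = -48*(-4)*6² = 192*36 = 6912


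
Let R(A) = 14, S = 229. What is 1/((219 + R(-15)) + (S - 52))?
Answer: 1/410 ≈ 0.0024390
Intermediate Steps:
1/((219 + R(-15)) + (S - 52)) = 1/((219 + 14) + (229 - 52)) = 1/(233 + 177) = 1/410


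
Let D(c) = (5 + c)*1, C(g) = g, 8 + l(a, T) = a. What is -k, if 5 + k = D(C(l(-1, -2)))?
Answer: 9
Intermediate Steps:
l(a, T) = -8 + a
D(c) = 5 + c
k = -9 (k = -5 + (5 + (-8 - 1)) = -5 + (5 - 9) = -5 - 4 = -9)
-k = -1*(-9) = 9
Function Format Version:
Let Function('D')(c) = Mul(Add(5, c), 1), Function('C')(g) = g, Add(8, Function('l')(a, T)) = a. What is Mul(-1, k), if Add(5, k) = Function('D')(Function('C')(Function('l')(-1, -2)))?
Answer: 9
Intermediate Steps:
Function('l')(a, T) = Add(-8, a)
Function('D')(c) = Add(5, c)
k = -9 (k = Add(-5, Add(5, Add(-8, -1))) = Add(-5, Add(5, -9)) = Add(-5, -4) = -9)
Mul(-1, k) = Mul(-1, -9) = 9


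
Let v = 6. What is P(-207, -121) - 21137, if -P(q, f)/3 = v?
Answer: -21155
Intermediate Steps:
P(q, f) = -18 (P(q, f) = -3*6 = -18)
P(-207, -121) - 21137 = -18 - 21137 = -21155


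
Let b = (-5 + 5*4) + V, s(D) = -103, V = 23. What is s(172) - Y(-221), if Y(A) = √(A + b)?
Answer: -103 - I*√183 ≈ -103.0 - 13.528*I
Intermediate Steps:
b = 38 (b = (-5 + 5*4) + 23 = (-5 + 20) + 23 = 15 + 23 = 38)
Y(A) = √(38 + A) (Y(A) = √(A + 38) = √(38 + A))
s(172) - Y(-221) = -103 - √(38 - 221) = -103 - √(-183) = -103 - I*√183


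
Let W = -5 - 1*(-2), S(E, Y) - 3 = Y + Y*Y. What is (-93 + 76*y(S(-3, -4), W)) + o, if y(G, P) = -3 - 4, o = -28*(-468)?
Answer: 12479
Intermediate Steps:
S(E, Y) = 3 + Y + Y² (S(E, Y) = 3 + (Y + Y*Y) = 3 + (Y + Y²) = 3 + Y + Y²)
W = -3 (W = -5 + 2 = -3)
o = 13104
y(G, P) = -7
(-93 + 76*y(S(-3, -4), W)) + o = (-93 + 76*(-7)) + 13104 = (-93 - 532) + 13104 = -625 + 13104 = 12479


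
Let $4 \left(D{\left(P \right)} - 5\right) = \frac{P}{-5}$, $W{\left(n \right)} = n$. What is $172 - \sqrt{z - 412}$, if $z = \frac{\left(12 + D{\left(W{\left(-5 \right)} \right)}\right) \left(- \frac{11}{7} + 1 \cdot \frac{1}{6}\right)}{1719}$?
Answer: $172 - \frac{5 i \sqrt{4242260890}}{16044} \approx 172.0 - 20.298 i$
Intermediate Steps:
$D{\left(P \right)} = 5 - \frac{P}{20}$ ($D{\left(P \right)} = 5 + \frac{P \frac{1}{-5}}{4} = 5 + \frac{P \left(- \frac{1}{5}\right)}{4} = 5 + \frac{\left(- \frac{1}{5}\right) P}{4} = 5 - \frac{P}{20}$)
$z = - \frac{1357}{96264}$ ($z = \frac{\left(12 + \left(5 - - \frac{1}{4}\right)\right) \left(- \frac{11}{7} + 1 \cdot \frac{1}{6}\right)}{1719} = \left(12 + \left(5 + \frac{1}{4}\right)\right) \left(\left(-11\right) \frac{1}{7} + 1 \cdot \frac{1}{6}\right) \frac{1}{1719} = \left(12 + \frac{21}{4}\right) \left(- \frac{11}{7} + \frac{1}{6}\right) \frac{1}{1719} = \frac{69}{4} \left(- \frac{59}{42}\right) \frac{1}{1719} = \left(- \frac{1357}{56}\right) \frac{1}{1719} = - \frac{1357}{96264} \approx -0.014097$)
$172 - \sqrt{z - 412} = 172 - \sqrt{- \frac{1357}{96264} - 412} = 172 - \sqrt{- \frac{39662125}{96264}} = 172 - \frac{5 i \sqrt{4242260890}}{16044}$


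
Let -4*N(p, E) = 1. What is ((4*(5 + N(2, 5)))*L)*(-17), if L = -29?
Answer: 9367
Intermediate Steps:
N(p, E) = -1/4 (N(p, E) = -1/4*1 = -1/4)
((4*(5 + N(2, 5)))*L)*(-17) = ((4*(5 - 1/4))*(-29))*(-17) = ((4*(19/4))*(-29))*(-17) = (19*(-29))*(-17) = -551*(-17) = 9367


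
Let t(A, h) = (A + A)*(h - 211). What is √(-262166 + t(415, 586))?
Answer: 2*√12271 ≈ 221.55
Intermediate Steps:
t(A, h) = 2*A*(-211 + h) (t(A, h) = (2*A)*(-211 + h) = 2*A*(-211 + h))
√(-262166 + t(415, 586)) = √(-262166 + 2*415*(-211 + 586)) = √(-262166 + 2*415*375) = √(-262166 + 311250) = √49084 = 2*√12271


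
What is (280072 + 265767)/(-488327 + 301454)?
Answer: -545839/186873 ≈ -2.9209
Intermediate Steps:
(280072 + 265767)/(-488327 + 301454) = 545839/(-186873) = 545839*(-1/186873) = -545839/186873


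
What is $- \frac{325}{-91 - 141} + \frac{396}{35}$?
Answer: $\frac{103247}{8120} \approx 12.715$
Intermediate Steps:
$- \frac{325}{-91 - 141} + \frac{396}{35} = - \frac{325}{-232} + 396 \cdot \frac{1}{35} = \left(-325\right) \left(- \frac{1}{232}\right) + \frac{396}{35} = \frac{325}{232} + \frac{396}{35} = \frac{103247}{8120}$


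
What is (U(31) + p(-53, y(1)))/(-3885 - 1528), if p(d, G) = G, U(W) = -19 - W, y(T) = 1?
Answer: 49/5413 ≈ 0.0090523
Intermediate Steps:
(U(31) + p(-53, y(1)))/(-3885 - 1528) = ((-19 - 1*31) + 1)/(-3885 - 1528) = ((-19 - 31) + 1)/(-5413) = (-50 + 1)*(-1/5413) = -49*(-1/5413) = 49/5413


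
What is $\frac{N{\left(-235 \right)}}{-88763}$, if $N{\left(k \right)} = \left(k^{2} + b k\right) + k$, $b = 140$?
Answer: $- \frac{22090}{88763} \approx -0.24886$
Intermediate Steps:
$N{\left(k \right)} = k^{2} + 141 k$ ($N{\left(k \right)} = \left(k^{2} + 140 k\right) + k = k^{2} + 141 k$)
$\frac{N{\left(-235 \right)}}{-88763} = \frac{\left(-235\right) \left(141 - 235\right)}{-88763} = \left(-235\right) \left(-94\right) \left(- \frac{1}{88763}\right) = 22090 \left(- \frac{1}{88763}\right) = - \frac{22090}{88763}$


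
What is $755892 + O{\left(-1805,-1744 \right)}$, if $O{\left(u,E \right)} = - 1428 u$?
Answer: $3333432$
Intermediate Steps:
$755892 + O{\left(-1805,-1744 \right)} = 755892 - -2577540 = 755892 + 2577540 = 3333432$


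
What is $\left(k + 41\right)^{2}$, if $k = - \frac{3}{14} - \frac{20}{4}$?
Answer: $\frac{251001}{196} \approx 1280.6$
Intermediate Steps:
$k = - \frac{73}{14}$ ($k = \left(-3\right) \frac{1}{14} - 5 = - \frac{3}{14} - 5 = - \frac{73}{14} \approx -5.2143$)
$\left(k + 41\right)^{2} = \left(- \frac{73}{14} + 41\right)^{2} = \left(\frac{501}{14}\right)^{2} = \frac{251001}{196}$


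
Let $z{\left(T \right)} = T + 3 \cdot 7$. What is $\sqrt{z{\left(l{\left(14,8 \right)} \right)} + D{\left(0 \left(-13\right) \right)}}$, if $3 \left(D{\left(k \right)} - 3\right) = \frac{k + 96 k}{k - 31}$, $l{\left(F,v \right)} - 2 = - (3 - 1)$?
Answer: $2 \sqrt{6} \approx 4.899$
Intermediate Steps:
$l{\left(F,v \right)} = 0$ ($l{\left(F,v \right)} = 2 - \left(3 - 1\right) = 2 - 2 = 0$)
$D{\left(k \right)} = 3 + \frac{97 k}{3 \left(-31 + k\right)}$ ($D{\left(k \right)} = 3 + \frac{\left(k + 96 k\right) \frac{1}{k - 31}}{3} = 3 + \frac{97 k \frac{1}{-31 + k}}{3} = 3 + \frac{97 k}{3 \left(-31 + k\right)}$)
$z{\left(T \right)} = 21 + T$ ($z{\left(T \right)} = T + 21 = 21 + T$)
$\sqrt{z{\left(l{\left(14,8 \right)} \right)} + D{\left(0 \left(-13\right) \right)}} = \sqrt{\left(21 + 0\right) + \frac{-279 + 106 \cdot 0 \left(-13\right)}{3 \left(-31 + 0 \left(-13\right)\right)}} = \sqrt{21 + \frac{-279 + 106 \cdot 0}{3 \left(-31 + 0\right)}} = \sqrt{21 + \frac{-279 + 0}{3 \left(-31\right)}} = \sqrt{21 + \frac{1}{3} \left(- \frac{1}{31}\right) \left(-279\right)} = \sqrt{21 + 3} = \sqrt{24} = 2 \sqrt{6}$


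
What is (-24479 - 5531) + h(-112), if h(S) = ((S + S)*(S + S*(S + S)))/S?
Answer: 19942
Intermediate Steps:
h(S) = 2*S + 4*S**2 (h(S) = ((2*S)*(S + S*(2*S)))/S = ((2*S)*(S + 2*S**2))/S = (2*S*(S + 2*S**2))/S = 2*S + 4*S**2)
(-24479 - 5531) + h(-112) = (-24479 - 5531) + 2*(-112)*(1 + 2*(-112)) = -30010 + 2*(-112)*(1 - 224) = -30010 + 2*(-112)*(-223) = -30010 + 49952 = 19942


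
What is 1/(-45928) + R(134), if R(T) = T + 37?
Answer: 7853687/45928 ≈ 171.00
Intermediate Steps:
R(T) = 37 + T
1/(-45928) + R(134) = 1/(-45928) + (37 + 134) = -1/45928 + 171 = 7853687/45928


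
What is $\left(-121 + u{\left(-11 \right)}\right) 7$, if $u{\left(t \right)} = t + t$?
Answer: $-1001$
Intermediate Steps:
$u{\left(t \right)} = 2 t$
$\left(-121 + u{\left(-11 \right)}\right) 7 = \left(-121 + 2 \left(-11\right)\right) 7 = \left(-121 - 22\right) 7 = \left(-143\right) 7 = -1001$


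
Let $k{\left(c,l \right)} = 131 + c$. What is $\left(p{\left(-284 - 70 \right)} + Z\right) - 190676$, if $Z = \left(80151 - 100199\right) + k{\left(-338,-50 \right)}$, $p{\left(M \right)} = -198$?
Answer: $-211129$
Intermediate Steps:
$Z = -20255$ ($Z = \left(80151 - 100199\right) + \left(131 - 338\right) = -20048 - 207 = -20255$)
$\left(p{\left(-284 - 70 \right)} + Z\right) - 190676 = \left(-198 - 20255\right) - 190676 = -20453 - 190676 = -211129$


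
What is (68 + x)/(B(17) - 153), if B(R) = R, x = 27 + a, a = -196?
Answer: 101/136 ≈ 0.74265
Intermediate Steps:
x = -169 (x = 27 - 196 = -169)
(68 + x)/(B(17) - 153) = (68 - 169)/(17 - 153) = -101/(-136) = -101*(-1/136) = 101/136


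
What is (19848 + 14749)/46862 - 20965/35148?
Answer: 116776763/823552788 ≈ 0.14180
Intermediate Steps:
(19848 + 14749)/46862 - 20965/35148 = 34597*(1/46862) - 20965*1/35148 = 34597/46862 - 20965/35148 = 116776763/823552788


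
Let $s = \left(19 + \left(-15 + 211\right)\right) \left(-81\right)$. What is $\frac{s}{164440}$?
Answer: $- \frac{3483}{32888} \approx -0.1059$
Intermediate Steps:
$s = -17415$ ($s = \left(19 + 196\right) \left(-81\right) = 215 \left(-81\right) = -17415$)
$\frac{s}{164440} = - \frac{17415}{164440} = \left(-17415\right) \frac{1}{164440} = - \frac{3483}{32888}$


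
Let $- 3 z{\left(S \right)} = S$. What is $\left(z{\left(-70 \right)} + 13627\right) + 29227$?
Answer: $\frac{128632}{3} \approx 42877.0$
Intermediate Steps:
$z{\left(S \right)} = - \frac{S}{3}$
$\left(z{\left(-70 \right)} + 13627\right) + 29227 = \left(\left(- \frac{1}{3}\right) \left(-70\right) + 13627\right) + 29227 = \left(\frac{70}{3} + 13627\right) + 29227 = \frac{40951}{3} + 29227 = \frac{128632}{3}$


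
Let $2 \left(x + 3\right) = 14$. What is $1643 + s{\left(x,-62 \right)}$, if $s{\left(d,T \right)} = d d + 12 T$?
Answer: $915$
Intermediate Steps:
$x = 4$ ($x = -3 + \frac{1}{2} \cdot 14 = -3 + 7 = 4$)
$s{\left(d,T \right)} = d^{2} + 12 T$
$1643 + s{\left(x,-62 \right)} = 1643 + \left(4^{2} + 12 \left(-62\right)\right) = 1643 + \left(16 - 744\right) = 1643 - 728 = 915$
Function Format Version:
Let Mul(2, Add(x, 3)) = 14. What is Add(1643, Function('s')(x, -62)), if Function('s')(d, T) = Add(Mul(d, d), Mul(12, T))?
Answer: 915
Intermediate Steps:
x = 4 (x = Add(-3, Mul(Rational(1, 2), 14)) = Add(-3, 7) = 4)
Function('s')(d, T) = Add(Pow(d, 2), Mul(12, T))
Add(1643, Function('s')(x, -62)) = Add(1643, Add(Pow(4, 2), Mul(12, -62))) = Add(1643, Add(16, -744)) = Add(1643, -728) = 915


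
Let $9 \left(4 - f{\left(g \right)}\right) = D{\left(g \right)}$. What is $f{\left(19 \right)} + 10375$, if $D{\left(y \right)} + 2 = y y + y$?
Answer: $10337$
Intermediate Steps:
$D{\left(y \right)} = -2 + y + y^{2}$ ($D{\left(y \right)} = -2 + \left(y y + y\right) = -2 + \left(y^{2} + y\right) = -2 + \left(y + y^{2}\right) = -2 + y + y^{2}$)
$f{\left(g \right)} = \frac{38}{9} - \frac{g}{9} - \frac{g^{2}}{9}$ ($f{\left(g \right)} = 4 - \frac{-2 + g + g^{2}}{9} = 4 - \left(- \frac{2}{9} + \frac{g}{9} + \frac{g^{2}}{9}\right) = \frac{38}{9} - \frac{g}{9} - \frac{g^{2}}{9}$)
$f{\left(19 \right)} + 10375 = \left(\frac{38}{9} - \frac{19}{9} - \frac{19^{2}}{9}\right) + 10375 = \left(\frac{38}{9} - \frac{19}{9} - \frac{361}{9}\right) + 10375 = -38 + 10375 = 10337$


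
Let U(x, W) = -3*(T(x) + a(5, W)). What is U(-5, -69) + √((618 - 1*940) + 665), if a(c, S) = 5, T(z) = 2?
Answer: -21 + 7*√7 ≈ -2.4797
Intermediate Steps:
U(x, W) = -21 (U(x, W) = -3*(2 + 5) = -3*7 = -21)
U(-5, -69) + √((618 - 1*940) + 665) = -21 + √((618 - 1*940) + 665) = -21 + √((618 - 940) + 665) = -21 + √(-322 + 665) = -21 + √343 = -21 + 7*√7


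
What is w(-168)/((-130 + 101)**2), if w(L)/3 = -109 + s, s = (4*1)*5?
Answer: -267/841 ≈ -0.31748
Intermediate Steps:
s = 20 (s = 4*5 = 20)
w(L) = -267 (w(L) = 3*(-109 + 20) = 3*(-89) = -267)
w(-168)/((-130 + 101)**2) = -267/(-130 + 101)**2 = -267/((-29)**2) = -267/841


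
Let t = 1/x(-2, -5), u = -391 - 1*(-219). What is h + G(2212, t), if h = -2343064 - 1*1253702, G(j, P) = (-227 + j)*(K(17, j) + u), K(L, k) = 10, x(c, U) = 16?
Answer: -3918336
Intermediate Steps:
u = -172 (u = -391 + 219 = -172)
t = 1/16 ≈ 0.062500
G(j, P) = 36774 - 162*j (G(j, P) = (-227 + j)*(10 - 172) = (-227 + j)*(-162) = 36774 - 162*j)
h = -3596766 (h = -2343064 - 1253702 = -3596766)
h + G(2212, t) = -3596766 + (36774 - 162*2212) = -3596766 + (36774 - 358344) = -3596766 - 321570 = -3918336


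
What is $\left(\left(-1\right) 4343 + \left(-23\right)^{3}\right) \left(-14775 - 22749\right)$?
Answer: $619521240$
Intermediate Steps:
$\left(\left(-1\right) 4343 + \left(-23\right)^{3}\right) \left(-14775 - 22749\right) = \left(-4343 - 12167\right) \left(-37524\right) = \left(-16510\right) \left(-37524\right) = 619521240$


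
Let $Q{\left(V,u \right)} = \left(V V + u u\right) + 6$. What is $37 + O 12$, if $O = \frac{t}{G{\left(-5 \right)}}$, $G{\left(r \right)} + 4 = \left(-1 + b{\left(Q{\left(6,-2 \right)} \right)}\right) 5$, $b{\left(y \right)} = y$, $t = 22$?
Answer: $\frac{8441}{221} \approx 38.195$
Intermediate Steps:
$Q{\left(V,u \right)} = 6 + V^{2} + u^{2}$ ($Q{\left(V,u \right)} = \left(V^{2} + u^{2}\right) + 6 = 6 + V^{2} + u^{2}$)
$G{\left(r \right)} = 221$ ($G{\left(r \right)} = -4 + \left(-1 + \left(6 + 6^{2} + \left(-2\right)^{2}\right)\right) 5 = -4 + \left(-1 + \left(6 + 36 + 4\right)\right) 5 = -4 + \left(-1 + 46\right) 5 = -4 + 45 \cdot 5 = -4 + 225 = 221$)
$O = \frac{22}{221} \approx 0.099548$
$37 + O 12 = 37 + \frac{22}{221} \cdot 12 = 37 + \frac{264}{221} = \frac{8441}{221}$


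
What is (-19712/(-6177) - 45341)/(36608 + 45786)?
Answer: -280051645/508947738 ≈ -0.55026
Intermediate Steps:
(-19712/(-6177) - 45341)/(36608 + 45786) = (-19712*(-1/6177) - 45341)/82394 = (19712/6177 - 45341)*(1/82394) = -280051645/6177*1/82394 = -280051645/508947738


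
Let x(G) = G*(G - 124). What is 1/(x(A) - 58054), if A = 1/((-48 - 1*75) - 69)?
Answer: -36864/2140078847 ≈ -1.7226e-5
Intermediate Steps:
A = -1/192 (A = 1/((-48 - 75) - 69) = 1/(-123 - 69) = 1/(-192) = -1/192 ≈ -0.0052083)
x(G) = G*(-124 + G)
1/(x(A) - 58054) = 1/(-(-124 - 1/192)/192 - 58054) = 1/(-1/192*(-23809/192) - 58054) = 1/(23809/36864 - 58054) = 1/(-2140078847/36864) = -36864/2140078847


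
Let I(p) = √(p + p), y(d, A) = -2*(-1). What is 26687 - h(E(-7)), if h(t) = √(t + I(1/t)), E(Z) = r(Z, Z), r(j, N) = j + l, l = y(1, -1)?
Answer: 26687 - √(-125 + 5*I*√10)/5 ≈ 26687.0 - 2.2405*I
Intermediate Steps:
y(d, A) = 2
l = 2
r(j, N) = 2 + j (r(j, N) = j + 2 = 2 + j)
E(Z) = 2 + Z
I(p) = √2*√p (I(p) = √(2*p) = √2*√p)
h(t) = √(t + √2*√(1/t))
26687 - h(E(-7)) = 26687 - √((2 - 7) + √2*√(1/(2 - 7))) = 26687 - √(-5 + √2*√(1/(-5))) = 26687 - √(-5 + √2*√(-⅕)) = 26687 - √(-5 + √2*(I*√5/5)) = 26687 - √(-5 + I*√10/5)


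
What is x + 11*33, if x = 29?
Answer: 392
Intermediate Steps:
x + 11*33 = 29 + 11*33 = 29 + 363 = 392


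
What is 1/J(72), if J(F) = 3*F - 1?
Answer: 1/215 ≈ 0.0046512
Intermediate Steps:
J(F) = -1 + 3*F
1/J(72) = 1/(-1 + 3*72) = 1/(-1 + 216) = 1/215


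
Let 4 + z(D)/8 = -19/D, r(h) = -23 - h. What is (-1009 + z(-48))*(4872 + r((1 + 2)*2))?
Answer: -30157361/6 ≈ -5.0262e+6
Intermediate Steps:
z(D) = -32 - 152/D (z(D) = -32 + 8*(-19/D) = -32 - 152/D)
(-1009 + z(-48))*(4872 + r((1 + 2)*2)) = (-1009 + (-32 - 152/(-48)))*(4872 + (-23 - (1 + 2)*2)) = (-1009 + (-32 - 152*(-1/48)))*(4872 + (-23 - 3*2)) = (-1009 + (-32 + 19/6))*(4872 + (-23 - 1*6)) = (-1009 - 173/6)*(4872 + (-23 - 6)) = -6227*(4872 - 29)/6 = -6227/6*4843 = -30157361/6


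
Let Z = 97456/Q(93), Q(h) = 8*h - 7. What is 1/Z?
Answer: 737/97456 ≈ 0.0075624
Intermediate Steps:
Q(h) = -7 + 8*h
Z = 97456/737 (Z = 97456/(-7 + 8*93) = 97456/(-7 + 744) = 97456/737 ≈ 132.23)
1/Z = 1/(97456/737) = 737/97456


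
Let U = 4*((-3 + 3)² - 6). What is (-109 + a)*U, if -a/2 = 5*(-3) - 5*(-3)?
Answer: 2616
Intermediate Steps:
a = 0 (a = -2*(5*(-3) - 5*(-3)) = -2*(-15 + 15) = -2*0 = 0)
U = -24 (U = 4*(0² - 6) = 4*(0 - 6) = 4*(-6) = -24)
(-109 + a)*U = (-109 + 0)*(-24) = -109*(-24) = 2616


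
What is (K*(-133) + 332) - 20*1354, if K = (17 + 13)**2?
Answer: -146448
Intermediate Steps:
K = 900 (K = 30**2 = 900)
(K*(-133) + 332) - 20*1354 = (900*(-133) + 332) - 20*1354 = (-119700 + 332) - 1*27080 = -119368 - 27080 = -146448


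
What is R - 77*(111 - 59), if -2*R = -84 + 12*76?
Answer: -4418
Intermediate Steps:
R = -414 (R = -(-84 + 12*76)/2 = -(-84 + 912)/2 = -½*828 = -414)
R - 77*(111 - 59) = -414 - 77*(111 - 59) = -414 - 77*52 = -414 - 4004 = -4418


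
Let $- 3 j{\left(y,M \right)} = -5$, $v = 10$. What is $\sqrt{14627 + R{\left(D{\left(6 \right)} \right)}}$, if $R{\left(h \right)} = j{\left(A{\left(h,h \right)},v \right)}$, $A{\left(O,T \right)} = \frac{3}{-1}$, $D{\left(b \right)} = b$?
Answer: $\frac{\sqrt{131658}}{3} \approx 120.95$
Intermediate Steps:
$A{\left(O,T \right)} = -3$ ($A{\left(O,T \right)} = 3 \left(-1\right) = -3$)
$j{\left(y,M \right)} = \frac{5}{3}$ ($j{\left(y,M \right)} = \left(- \frac{1}{3}\right) \left(-5\right) = \frac{5}{3}$)
$R{\left(h \right)} = \frac{5}{3}$
$\sqrt{14627 + R{\left(D{\left(6 \right)} \right)}} = \sqrt{14627 + \frac{5}{3}} = \sqrt{\frac{43886}{3}} = \frac{\sqrt{131658}}{3}$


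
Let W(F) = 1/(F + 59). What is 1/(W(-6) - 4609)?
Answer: -53/244276 ≈ -0.00021697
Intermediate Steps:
W(F) = 1/(59 + F)
1/(W(-6) - 4609) = 1/(1/(59 - 6) - 4609) = 1/(1/53 - 4609) = 1/(-244276/53) = -53/244276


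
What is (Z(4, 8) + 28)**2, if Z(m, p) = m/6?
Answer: 7396/9 ≈ 821.78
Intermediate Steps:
Z(m, p) = m/6 (Z(m, p) = m*(1/6) = m/6)
(Z(4, 8) + 28)**2 = ((1/6)*4 + 28)**2 = (2/3 + 28)**2 = (86/3)**2 = 7396/9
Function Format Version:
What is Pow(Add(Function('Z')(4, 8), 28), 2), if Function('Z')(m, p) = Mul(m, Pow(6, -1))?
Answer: Rational(7396, 9) ≈ 821.78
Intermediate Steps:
Function('Z')(m, p) = Mul(Rational(1, 6), m) (Function('Z')(m, p) = Mul(m, Rational(1, 6)) = Mul(Rational(1, 6), m))
Pow(Add(Function('Z')(4, 8), 28), 2) = Pow(Add(Mul(Rational(1, 6), 4), 28), 2) = Pow(Add(Rational(2, 3), 28), 2) = Pow(Rational(86, 3), 2) = Rational(7396, 9)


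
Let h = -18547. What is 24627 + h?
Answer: 6080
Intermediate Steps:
24627 + h = 24627 - 18547 = 6080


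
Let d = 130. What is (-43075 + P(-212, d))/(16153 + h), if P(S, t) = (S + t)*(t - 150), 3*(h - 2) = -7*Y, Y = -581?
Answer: -124305/52532 ≈ -2.3663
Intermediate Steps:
h = 4073/3 (h = 2 + (-7*(-581))/3 = 2 + (1/3)*4067 = 2 + 4067/3 = 4073/3 ≈ 1357.7)
P(S, t) = (-150 + t)*(S + t) (P(S, t) = (S + t)*(-150 + t) = (-150 + t)*(S + t))
(-43075 + P(-212, d))/(16153 + h) = (-43075 + (130**2 - 150*(-212) - 150*130 - 212*130))/(16153 + 4073/3) = (-43075 + (16900 + 31800 - 19500 - 27560))/(52532/3) = (-43075 + 1640)*(3/52532) = -41435*3/52532 = -124305/52532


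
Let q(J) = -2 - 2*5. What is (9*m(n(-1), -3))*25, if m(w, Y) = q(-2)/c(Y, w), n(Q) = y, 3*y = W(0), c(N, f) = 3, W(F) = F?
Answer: -900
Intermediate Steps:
q(J) = -12 (q(J) = -2 - 10 = -12)
y = 0 (y = (⅓)*0 = 0)
n(Q) = 0
m(w, Y) = -4 (m(w, Y) = -12/3 = -12*⅓ = -4)
(9*m(n(-1), -3))*25 = (9*(-4))*25 = -36*25 = -900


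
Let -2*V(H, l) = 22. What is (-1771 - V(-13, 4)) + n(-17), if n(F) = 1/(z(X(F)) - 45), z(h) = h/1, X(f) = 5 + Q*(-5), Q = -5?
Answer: -26401/15 ≈ -1760.1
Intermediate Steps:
V(H, l) = -11 (V(H, l) = -½*22 = -11)
X(f) = 30 (X(f) = 5 - 5*(-5) = 5 + 25 = 30)
z(h) = h (z(h) = h*1 = h)
n(F) = -1/15 (n(F) = 1/(30 - 45) = 1/(-15) = -1/15)
(-1771 - V(-13, 4)) + n(-17) = (-1771 - 1*(-11)) - 1/15 = (-1771 + 11) - 1/15 = -1760 - 1/15 = -26401/15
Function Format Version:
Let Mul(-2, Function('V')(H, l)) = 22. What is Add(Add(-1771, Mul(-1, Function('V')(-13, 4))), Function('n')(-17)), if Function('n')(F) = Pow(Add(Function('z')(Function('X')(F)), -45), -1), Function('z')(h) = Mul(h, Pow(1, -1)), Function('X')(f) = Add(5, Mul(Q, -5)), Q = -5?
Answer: Rational(-26401, 15) ≈ -1760.1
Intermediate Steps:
Function('V')(H, l) = -11 (Function('V')(H, l) = Mul(Rational(-1, 2), 22) = -11)
Function('X')(f) = 30 (Function('X')(f) = Add(5, Mul(-5, -5)) = Add(5, 25) = 30)
Function('z')(h) = h (Function('z')(h) = Mul(h, 1) = h)
Function('n')(F) = Rational(-1, 15) (Function('n')(F) = Pow(Add(30, -45), -1) = Pow(-15, -1) = Rational(-1, 15))
Add(Add(-1771, Mul(-1, Function('V')(-13, 4))), Function('n')(-17)) = Add(Add(-1771, Mul(-1, -11)), Rational(-1, 15)) = Add(Add(-1771, 11), Rational(-1, 15)) = Add(-1760, Rational(-1, 15)) = Rational(-26401, 15)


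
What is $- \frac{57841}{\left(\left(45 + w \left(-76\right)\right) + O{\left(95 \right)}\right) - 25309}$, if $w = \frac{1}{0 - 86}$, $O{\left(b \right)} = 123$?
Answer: $\frac{2487163}{1081025} \approx 2.3007$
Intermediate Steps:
$w = - \frac{1}{86}$ ($w = \frac{1}{-86} = - \frac{1}{86} \approx -0.011628$)
$- \frac{57841}{\left(\left(45 + w \left(-76\right)\right) + O{\left(95 \right)}\right) - 25309} = - \frac{57841}{\left(\left(45 - - \frac{38}{43}\right) + 123\right) - 25309} = - \frac{57841}{\left(\left(45 + \frac{38}{43}\right) + 123\right) - 25309} = - \frac{57841}{\left(\frac{1973}{43} + 123\right) - 25309} = - \frac{57841}{\frac{7262}{43} - 25309} = - \frac{57841}{- \frac{1081025}{43}} = \left(-57841\right) \left(- \frac{43}{1081025}\right) = \frac{2487163}{1081025}$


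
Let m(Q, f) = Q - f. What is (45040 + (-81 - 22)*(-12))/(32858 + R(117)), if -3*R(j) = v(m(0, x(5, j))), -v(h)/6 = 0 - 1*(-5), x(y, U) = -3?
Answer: 11569/8217 ≈ 1.4079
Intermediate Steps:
v(h) = -30 (v(h) = -6*(0 - 1*(-5)) = -6*(0 + 5) = -6*5 = -30)
R(j) = 10 (R(j) = -⅓*(-30) = 10)
(45040 + (-81 - 22)*(-12))/(32858 + R(117)) = (45040 + (-81 - 22)*(-12))/(32858 + 10) = (45040 - 103*(-12))/32868 = (45040 + 1236)*(1/32868) = 46276*(1/32868) = 11569/8217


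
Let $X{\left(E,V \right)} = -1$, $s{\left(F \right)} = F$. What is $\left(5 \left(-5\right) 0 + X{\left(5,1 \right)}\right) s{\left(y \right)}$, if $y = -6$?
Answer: $6$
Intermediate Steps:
$\left(5 \left(-5\right) 0 + X{\left(5,1 \right)}\right) s{\left(y \right)} = \left(5 \left(-5\right) 0 - 1\right) \left(-6\right) = \left(\left(-25\right) 0 - 1\right) \left(-6\right) = \left(0 - 1\right) \left(-6\right) = \left(-1\right) \left(-6\right) = 6$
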